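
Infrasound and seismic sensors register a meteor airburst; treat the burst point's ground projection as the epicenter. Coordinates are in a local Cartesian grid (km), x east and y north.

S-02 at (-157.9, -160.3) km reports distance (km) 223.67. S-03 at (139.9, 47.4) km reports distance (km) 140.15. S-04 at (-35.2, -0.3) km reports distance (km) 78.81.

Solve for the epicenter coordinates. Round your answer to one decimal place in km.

Circle about each station: (x + 157.9)² + (y + 160.3)² = 223.67²; (x − 139.9)² + (y − 47.4)² = 140.15²; (x + 35.2)² + (y + 0.3)² = 78.81².
Subtracting the S-02 equation from the S-03 and S-04 equations removes the quadratic terms:
595.6 x + 415.4 y = 1576.52
245.4 x + 320.0 y = -5572.12
Solving the 2×2 system: x ≈ 31.8, y ≈ -41.8 km.
Check against S-02 (with the unrounded x, y): √((x + 157.9)²+(y + 160.3)²) = 223.67 ≈ 223.67 km. ✓

x ≈ 31.8 km, y ≈ -41.8 km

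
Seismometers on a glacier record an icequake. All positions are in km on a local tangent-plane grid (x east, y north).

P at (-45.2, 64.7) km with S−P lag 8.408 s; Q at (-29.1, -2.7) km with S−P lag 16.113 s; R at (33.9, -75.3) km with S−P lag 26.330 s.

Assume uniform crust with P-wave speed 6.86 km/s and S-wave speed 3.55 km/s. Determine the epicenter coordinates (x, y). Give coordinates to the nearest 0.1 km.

Distance from S−P lag: d = Δt · v_P v_S / (v_P − v_S) = Δt · (6.86·3.55)/(6.86−3.55) ≈ 7.3574·Δt.
So d_P = 61.86, d_Q = 118.55, d_R = 193.72 km.
Circle about each station: (x + 45.2)² + (y − 64.7)² = 61.86²; (x + 29.1)² + (y + 2.7)² = 118.55²; (x − 33.9)² + (y + 75.3)² = 193.72².
Subtracting pairs of circle equations eliminates x²+y² and gives linear equations (the radical axes):
32.2 x − 134.8 y = -15602.47
158.2 x − 280.0 y = -33110.61
Solving the 2×2 system: x ≈ -7.7, y ≈ 113.9 km.

(-7.7, 113.9)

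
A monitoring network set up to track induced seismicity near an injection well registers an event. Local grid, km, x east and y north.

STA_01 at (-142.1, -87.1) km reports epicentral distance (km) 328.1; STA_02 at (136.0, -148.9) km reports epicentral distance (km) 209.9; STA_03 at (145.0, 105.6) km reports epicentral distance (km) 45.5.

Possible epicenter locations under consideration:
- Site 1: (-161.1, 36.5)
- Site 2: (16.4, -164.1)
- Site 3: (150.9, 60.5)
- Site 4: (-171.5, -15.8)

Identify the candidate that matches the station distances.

Site 3

For each candidate, compare |candidate − station| to the reported distance:
Site 1: residuals STA_01 203.0, STA_02 140.3, STA_03 268.3 → max 268.3 km
Site 2: residuals STA_01 151.9, STA_02 89.3, STA_03 253.3 → max 253.3 km
Site 3: residuals STA_01 0.0, STA_02 0.0, STA_03 0.0 → max 0.0 km
Site 4: residuals STA_01 251.0, STA_02 125.2, STA_03 293.5 → max 293.5 km
Only Site 3 has all residuals ≈ 0.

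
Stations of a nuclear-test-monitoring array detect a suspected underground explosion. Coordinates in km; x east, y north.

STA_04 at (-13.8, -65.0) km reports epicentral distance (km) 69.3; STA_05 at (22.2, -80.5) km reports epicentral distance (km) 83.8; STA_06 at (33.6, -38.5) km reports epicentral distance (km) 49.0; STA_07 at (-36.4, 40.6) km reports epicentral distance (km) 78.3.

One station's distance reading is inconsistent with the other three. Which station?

STA_07

Solve using three stations at a time. Using STA_04, STA_05, STA_06 (subtract circle equations pairwise → linear system) gives (x, y) ≈ (5.4, 1.6).
Distances from that point to each station vs reported:
  STA_04: calculated 69.3 vs reported 69.3 → residual 0.0 km
  STA_05: calculated 83.8 vs reported 83.8 → residual 0.0 km
  STA_06: calculated 49.1 vs reported 49.0 → residual 0.1 km
  STA_07: calculated 57.1 vs reported 78.3 → residual 21.2 km
STA_04, STA_05, STA_06 are mutually consistent (residuals ≈ 0); STA_07 is off by 21.2 km.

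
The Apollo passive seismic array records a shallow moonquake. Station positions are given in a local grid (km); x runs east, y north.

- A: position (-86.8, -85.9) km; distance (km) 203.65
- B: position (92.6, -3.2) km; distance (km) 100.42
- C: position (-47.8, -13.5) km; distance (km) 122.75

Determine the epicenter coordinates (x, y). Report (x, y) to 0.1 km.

33.8 km east, 78.2 km north

Circle about each station: (x + 86.8)² + (y + 85.9)² = 203.65²; (x − 92.6)² + (y + 3.2)² = 100.42²; (x + 47.8)² + (y + 13.5)² = 122.75².
Subtracting pairs of circle equations eliminates x²+y² and gives linear equations (the radical axes):
358.8 x + 165.4 y = 25061.10
78.0 x + 144.8 y = 13959.80
Solving the 2×2 system: x ≈ 33.8, y ≈ 78.2 km.
Check against A (with the unrounded x, y): √((x + 86.8)²+(y + 85.9)²) = 203.65 ≈ 203.65 km. ✓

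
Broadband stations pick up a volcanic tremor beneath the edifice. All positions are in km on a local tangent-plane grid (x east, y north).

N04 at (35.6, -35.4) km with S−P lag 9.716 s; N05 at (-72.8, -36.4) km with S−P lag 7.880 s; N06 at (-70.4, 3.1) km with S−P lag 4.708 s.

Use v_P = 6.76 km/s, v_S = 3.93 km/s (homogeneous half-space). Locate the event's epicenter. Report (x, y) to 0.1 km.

Distance from S−P lag: d = Δt · v_P v_S / (v_P − v_S) = Δt · (6.76·3.93)/(6.76−3.93) ≈ 9.3876·Δt.
So d_N04 = 91.21, d_N05 = 73.97, d_N06 = 44.20 km.
Circle about each station: (x − 35.6)² + (y + 35.4)² = 91.21²; (x + 72.8)² + (y + 36.4)² = 73.97²; (x + 70.4)² + (y − 3.1)² = 44.20².
Subtracting the N04 equation from the N05 and N06 equations removes the quadratic terms:
-216.8 x − 2.0 y = 6951.98
-212.0 x + 77.0 y = 8810.87
Solving the 2×2 system: x ≈ -32.3, y ≈ 25.5 km.

(-32.3, 25.5)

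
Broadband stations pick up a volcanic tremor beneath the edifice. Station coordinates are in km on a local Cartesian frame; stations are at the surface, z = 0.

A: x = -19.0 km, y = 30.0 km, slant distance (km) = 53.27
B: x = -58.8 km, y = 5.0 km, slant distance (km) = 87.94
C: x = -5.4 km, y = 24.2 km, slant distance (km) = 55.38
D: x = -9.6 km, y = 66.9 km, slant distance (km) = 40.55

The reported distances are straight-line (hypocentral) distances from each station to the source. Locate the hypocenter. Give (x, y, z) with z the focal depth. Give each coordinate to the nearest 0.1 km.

Each station gives a sphere (x−x_i)² + (y−y_i)² + z² = d_i² (stations at z=0).
Subtracting the A sphere from B and C: z² cancels, leaving linear equations in x and y:
-79.6 x − 50.0 y = -2674.31
27.2 x − 11.6 y = -875.45
Solving: x ≈ -5.584, y ≈ 62.376 km (keep extra digits for the depth step; rounded: -5.6, 62.4).
Then from the A sphere: z² = 53.27² − (x + 19.0)² − (y − 30.0)² with x = -5.584, y = 62.376, so z ≈ 40.119 ≈ 40.1 km.

x ≈ -5.6 km, y ≈ 62.4 km, depth ≈ 40.1 km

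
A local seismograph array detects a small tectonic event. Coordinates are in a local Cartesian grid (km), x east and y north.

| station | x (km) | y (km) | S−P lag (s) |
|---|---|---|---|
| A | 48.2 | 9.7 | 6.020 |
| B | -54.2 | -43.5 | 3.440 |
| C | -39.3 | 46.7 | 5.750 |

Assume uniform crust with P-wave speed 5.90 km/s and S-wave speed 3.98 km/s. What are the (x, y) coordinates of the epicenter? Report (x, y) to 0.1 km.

(-18.9, -20.6)

Distance from S−P lag: d = Δt · v_P v_S / (v_P − v_S) = Δt · (5.90·3.98)/(5.90−3.98) ≈ 12.2302·Δt.
So d_A = 73.63, d_B = 42.07, d_C = 70.32 km.
Circle about each station: (x − 48.2)² + (y − 9.7)² = 73.63²; (x + 54.2)² + (y + 43.5)² = 42.07²; (x + 39.3)² + (y − 46.7)² = 70.32².
Subtracting the A equation from the B and C equations removes the quadratic terms:
-204.8 x − 106.4 y = 6064.05
-175.0 x + 74.0 y = 1784.52
Solving the 2×2 system: x ≈ -18.9, y ≈ -20.6 km.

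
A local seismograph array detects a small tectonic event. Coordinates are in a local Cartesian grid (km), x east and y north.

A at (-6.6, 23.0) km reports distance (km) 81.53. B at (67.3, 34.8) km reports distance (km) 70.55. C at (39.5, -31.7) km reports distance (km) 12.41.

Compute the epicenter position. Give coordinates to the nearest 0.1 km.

Circle about each station: (x + 6.6)² + (y − 23.0)² = 81.53²; (x − 67.3)² + (y − 34.8)² = 70.55²; (x − 39.5)² + (y + 31.7)² = 12.41².
Subtracting the A equation from the B and C equations removes the quadratic terms:
147.8 x + 23.6 y = 6837.61
92.2 x − 109.4 y = 8485.71
Solving the 2×2 system: x ≈ 51.7, y ≈ -34.0 km.

x ≈ 51.7 km, y ≈ -34.0 km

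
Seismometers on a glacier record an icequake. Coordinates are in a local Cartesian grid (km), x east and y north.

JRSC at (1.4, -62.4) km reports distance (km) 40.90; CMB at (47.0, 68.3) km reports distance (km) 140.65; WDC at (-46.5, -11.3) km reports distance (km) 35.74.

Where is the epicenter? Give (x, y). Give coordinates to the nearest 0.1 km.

x ≈ -35.8 km, y ≈ -45.4 km

Circle about each station: (x − 1.4)² + (y + 62.4)² = 40.90²; (x − 47.0)² + (y − 68.3)² = 140.65²; (x + 46.5)² + (y + 11.3)² = 35.74².
Subtracting the JRSC equation from the CMB and WDC equations removes the quadratic terms:
91.2 x + 261.4 y = -15131.44
-95.8 x + 102.2 y = -1210.32
Solving the 2×2 system: x ≈ -35.8, y ≈ -45.4 km.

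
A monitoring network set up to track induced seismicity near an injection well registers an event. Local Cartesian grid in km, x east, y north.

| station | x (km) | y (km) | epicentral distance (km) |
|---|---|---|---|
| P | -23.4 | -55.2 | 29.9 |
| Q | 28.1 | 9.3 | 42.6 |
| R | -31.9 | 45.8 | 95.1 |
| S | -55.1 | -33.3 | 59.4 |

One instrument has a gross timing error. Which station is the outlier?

Solve using three stations at a time. Using P, R, S (subtract circle equations pairwise → linear system) gives (x, y) ≈ (3.6, -42.4).
Distances from that point to each station vs reported:
  P: calculated 29.8 vs reported 29.9 → residual 0.1 km
  Q: calculated 57.2 vs reported 42.6 → residual 14.6 km
  R: calculated 95.1 vs reported 95.1 → residual 0.0 km
  S: calculated 59.4 vs reported 59.4 → residual 0.0 km
P, R, S are mutually consistent (residuals ≈ 0); Q is off by 14.6 km.

Q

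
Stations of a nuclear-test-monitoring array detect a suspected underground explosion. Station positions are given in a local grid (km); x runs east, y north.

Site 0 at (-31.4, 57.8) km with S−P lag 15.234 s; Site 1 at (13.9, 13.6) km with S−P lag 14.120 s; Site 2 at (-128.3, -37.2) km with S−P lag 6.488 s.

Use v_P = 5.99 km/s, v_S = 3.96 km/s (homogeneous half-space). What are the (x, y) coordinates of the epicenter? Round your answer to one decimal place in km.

Distance from S−P lag: d = Δt · v_P v_S / (v_P − v_S) = Δt · (5.99·3.96)/(5.99−3.96) ≈ 11.6849·Δt.
So d_Site 0 = 178.01, d_Site 1 = 164.99, d_Site 2 = 75.81 km.
Circle about each station: (x + 31.4)² + (y − 57.8)² = 178.01²; (x − 13.9)² + (y − 13.6)² = 164.99²; (x + 128.3)² + (y + 37.2)² = 75.81².
Subtracting pairs of circle equations eliminates x²+y² and gives linear equations (the radical axes):
90.6 x − 88.4 y = 517.23
-193.8 x − 190.0 y = 39458.33
Solving the 2×2 system: x ≈ -98.7, y ≈ -107.0 km.
Check against Site 0 (with the unrounded x, y): √((x + 31.4)²+(y − 57.8)²) = 178.02 ≈ 178.01 km. ✓

(-98.7, -107.0)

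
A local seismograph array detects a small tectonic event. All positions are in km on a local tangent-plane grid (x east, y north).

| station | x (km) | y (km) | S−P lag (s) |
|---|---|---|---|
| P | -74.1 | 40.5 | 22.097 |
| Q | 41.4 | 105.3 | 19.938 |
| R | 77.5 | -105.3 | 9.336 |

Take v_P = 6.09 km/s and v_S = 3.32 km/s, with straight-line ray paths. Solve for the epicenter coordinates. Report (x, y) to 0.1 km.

(66.8, -38.0)

Distance from S−P lag: d = Δt · v_P v_S / (v_P − v_S) = Δt · (6.09·3.32)/(6.09−3.32) ≈ 7.2992·Δt.
So d_P = 161.29, d_Q = 145.53, d_R = 68.15 km.
Circle about each station: (x + 74.1)² + (y − 40.5)² = 161.29²; (x − 41.4)² + (y − 105.3)² = 145.53²; (x − 77.5)² + (y + 105.3)² = 68.15².
Subtracting the P equation from the Q and R equations removes the quadratic terms:
231.0 x + 129.6 y = 10506.47
303.2 x − 291.6 y = 31333.32
Solving the 2×2 system: x ≈ 66.8, y ≈ -38.0 km.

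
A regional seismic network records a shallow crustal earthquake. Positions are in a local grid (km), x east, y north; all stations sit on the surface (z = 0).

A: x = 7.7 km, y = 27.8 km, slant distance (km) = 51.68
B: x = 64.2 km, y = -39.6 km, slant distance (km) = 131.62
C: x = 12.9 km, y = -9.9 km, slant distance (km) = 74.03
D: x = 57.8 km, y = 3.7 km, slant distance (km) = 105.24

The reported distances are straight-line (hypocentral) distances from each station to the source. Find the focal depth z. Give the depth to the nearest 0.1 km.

Each station gives a sphere (x−x_i)² + (y−y_i)² + z² = d_i² (stations at z=0).
Subtracting the A sphere from B and C: z² cancels, leaving linear equations in x and y:
113.0 x − 134.8 y = -9795.33
10.4 x − 75.4 y = -3377.33
Solving: x ≈ -39.800, y ≈ 39.303 km (keep extra digits for the depth step; rounded: -39.8, 39.3).
Then from the A sphere: z² = 51.68² − (x − 7.7)² − (y − 27.8)² with x = -39.800, y = 39.303, so z ≈ 16.800 ≈ 16.8 km.

depth ≈ 16.8 km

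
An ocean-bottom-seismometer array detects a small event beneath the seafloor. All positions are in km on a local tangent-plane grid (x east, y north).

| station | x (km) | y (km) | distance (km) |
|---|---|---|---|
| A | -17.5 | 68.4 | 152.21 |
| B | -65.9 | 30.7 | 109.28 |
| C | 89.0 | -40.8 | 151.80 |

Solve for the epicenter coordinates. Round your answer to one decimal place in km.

-58.1 km east, -78.3 km north

Circle about each station: (x + 17.5)² + (y − 68.4)² = 152.21²; (x + 65.9)² + (y − 30.7)² = 109.28²; (x − 89.0)² + (y + 40.8)² = 151.80².
Subtracting the A equation from the B and C equations removes the quadratic terms:
-96.8 x − 75.4 y = 11526.26
213.0 x − 218.4 y = 4725.47
Solving the 2×2 system: x ≈ -58.1, y ≈ -78.3 km.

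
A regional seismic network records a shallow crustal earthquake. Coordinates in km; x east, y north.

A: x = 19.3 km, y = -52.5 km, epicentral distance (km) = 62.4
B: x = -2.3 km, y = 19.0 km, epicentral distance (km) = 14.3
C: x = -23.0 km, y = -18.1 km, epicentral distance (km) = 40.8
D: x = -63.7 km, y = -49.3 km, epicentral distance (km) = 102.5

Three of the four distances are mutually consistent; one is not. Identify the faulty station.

D

Solve using three stations at a time. Using A, B, C (subtract circle equations pairwise → linear system) gives (x, y) ≈ (7.7, 8.8).
Distances from that point to each station vs reported:
  A: calculated 62.4 vs reported 62.4 → residual 0.0 km
  B: calculated 14.3 vs reported 14.3 → residual 0.0 km
  C: calculated 40.8 vs reported 40.8 → residual 0.0 km
  D: calculated 92.0 vs reported 102.5 → residual 10.5 km
A, B, C are mutually consistent (residuals ≈ 0); D is off by 10.5 km.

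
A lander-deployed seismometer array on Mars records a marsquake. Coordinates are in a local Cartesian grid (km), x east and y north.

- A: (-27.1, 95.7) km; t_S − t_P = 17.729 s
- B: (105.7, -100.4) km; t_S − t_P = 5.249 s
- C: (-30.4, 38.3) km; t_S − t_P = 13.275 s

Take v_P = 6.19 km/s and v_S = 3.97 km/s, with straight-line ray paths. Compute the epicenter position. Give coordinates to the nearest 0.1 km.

49.7 km east, -84.9 km north

Distance from S−P lag: d = Δt · v_P v_S / (v_P − v_S) = Δt · (6.19·3.97)/(6.19−3.97) ≈ 11.0695·Δt.
So d_A = 196.25, d_B = 58.10, d_C = 146.95 km.
Circle about each station: (x + 27.1)² + (y − 95.7)² = 196.25²; (x − 105.7)² + (y + 100.4)² = 58.10²; (x + 30.4)² + (y − 38.3)² = 146.95².
Subtracting pairs of circle equations eliminates x²+y² and gives linear equations (the radical axes):
265.6 x − 392.2 y = 46498.20
-6.6 x − 114.8 y = 9417.91
Solving the 2×2 system: x ≈ 49.7, y ≈ -84.9 km.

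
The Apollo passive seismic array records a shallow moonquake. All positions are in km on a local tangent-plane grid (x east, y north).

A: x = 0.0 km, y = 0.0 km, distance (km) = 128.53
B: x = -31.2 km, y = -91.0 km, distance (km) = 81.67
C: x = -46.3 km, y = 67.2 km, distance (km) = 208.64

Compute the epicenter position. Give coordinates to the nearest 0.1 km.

(45.0, -120.4)

Circle about each station: x² + y² = 128.53²; (x + 31.2)² + (y + 91.0)² = 81.67²; (x + 46.3)² + (y − 67.2)² = 208.64².
Subtracting pairs of circle equations eliminates x²+y² and gives linear equations (the radical axes):
-62.4 x − 182.0 y = 19104.41
-92.6 x + 134.4 y = -20351.16
Solving the 2×2 system: x ≈ 45.0, y ≈ -120.4 km.
Check against A (with the unrounded x, y): √(x²+y²) = 128.55 ≈ 128.53 km. ✓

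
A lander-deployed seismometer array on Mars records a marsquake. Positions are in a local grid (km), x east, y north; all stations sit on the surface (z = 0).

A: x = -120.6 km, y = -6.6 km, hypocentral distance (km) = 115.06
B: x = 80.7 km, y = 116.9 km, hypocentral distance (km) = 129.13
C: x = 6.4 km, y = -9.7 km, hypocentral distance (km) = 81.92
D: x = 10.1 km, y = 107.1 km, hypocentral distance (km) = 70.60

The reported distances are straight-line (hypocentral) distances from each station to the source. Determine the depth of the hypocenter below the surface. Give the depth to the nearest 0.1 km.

30.2 km

Each station gives a sphere (x−x_i)² + (y−y_i)² + z² = d_i² (stations at z=0).
Subtracting the A sphere from B and C: z² cancels, leaving linear equations in x and y:
402.6 x + 247.0 y = 2154.43
254.0 x − 6.2 y = -7924.95
Solving: x ≈ -29.802, y ≈ 57.298 km (keep extra digits for the depth step; rounded: -29.8, 57.3).
Then from the A sphere: z² = 115.06² − (x + 120.6)² − (y + 6.6)² with x = -29.802, y = 57.298, so z ≈ 30.192 ≈ 30.2 km.
Check against D (with the unrounded solution): distance 70.60 ≈ 70.60 km. ✓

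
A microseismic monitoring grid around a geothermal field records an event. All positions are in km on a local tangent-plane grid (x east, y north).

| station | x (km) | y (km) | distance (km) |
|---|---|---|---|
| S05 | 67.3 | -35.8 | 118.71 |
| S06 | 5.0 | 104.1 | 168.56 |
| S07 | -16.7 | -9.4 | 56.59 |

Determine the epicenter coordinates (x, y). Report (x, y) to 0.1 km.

(-49.8, -55.3)

Circle about each station: (x − 67.3)² + (y + 35.8)² = 118.71²; (x − 5.0)² + (y − 104.1)² = 168.56²; (x + 16.7)² + (y + 9.4)² = 56.59².
Subtracting the S05 equation from the S06 and S07 equations removes the quadratic terms:
-124.6 x + 279.8 y = -9269.53
-168.0 x + 52.8 y = 5445.96
Solving the 2×2 system: x ≈ -49.8, y ≈ -55.3 km.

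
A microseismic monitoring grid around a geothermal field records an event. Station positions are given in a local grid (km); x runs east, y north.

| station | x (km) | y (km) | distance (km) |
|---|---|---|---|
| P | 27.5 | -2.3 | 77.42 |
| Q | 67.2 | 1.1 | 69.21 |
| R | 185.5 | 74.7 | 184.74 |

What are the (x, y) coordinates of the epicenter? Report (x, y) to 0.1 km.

68.3 km east, -68.1 km north

Circle about each station: (x − 27.5)² + (y + 2.3)² = 77.42²; (x − 67.2)² + (y − 1.1)² = 69.21²; (x − 185.5)² + (y − 74.7)² = 184.74².
Subtracting pairs of circle equations eliminates x²+y² and gives linear equations (the radical axes):
79.4 x + 6.8 y = 4959.34
316.0 x + 154.0 y = 11093.79
Solving the 2×2 system: x ≈ 68.3, y ≈ -68.1 km.
Check against P (with the unrounded x, y): √((x − 27.5)²+(y + 2.3)²) = 77.41 ≈ 77.42 km. ✓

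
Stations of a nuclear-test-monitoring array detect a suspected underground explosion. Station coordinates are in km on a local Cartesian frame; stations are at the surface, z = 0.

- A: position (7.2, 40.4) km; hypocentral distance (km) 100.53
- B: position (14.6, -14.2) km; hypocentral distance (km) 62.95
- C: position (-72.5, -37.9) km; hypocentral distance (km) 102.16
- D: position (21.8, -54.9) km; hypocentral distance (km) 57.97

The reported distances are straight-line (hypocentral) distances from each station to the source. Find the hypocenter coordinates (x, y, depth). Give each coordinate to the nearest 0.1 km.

x ≈ 12.8 km, y ≈ -42.9 km, depth ≈ 56.0 km

Each station gives a sphere (x−x_i)² + (y−y_i)² + z² = d_i² (stations at z=0).
Subtracting the A sphere from B and C: z² cancels, leaving linear equations in x and y:
14.8 x − 109.2 y = 4874.38
-159.4 x − 156.6 y = 4678.28
Solving: x ≈ 12.800, y ≈ -42.902 km (keep extra digits for the depth step; rounded: 12.8, -42.9).
Then from the A sphere: z² = 100.53² − (x − 7.2)² − (y − 40.4)² with x = 12.800, y = -42.902, so z ≈ 55.997 ≈ 56.0 km.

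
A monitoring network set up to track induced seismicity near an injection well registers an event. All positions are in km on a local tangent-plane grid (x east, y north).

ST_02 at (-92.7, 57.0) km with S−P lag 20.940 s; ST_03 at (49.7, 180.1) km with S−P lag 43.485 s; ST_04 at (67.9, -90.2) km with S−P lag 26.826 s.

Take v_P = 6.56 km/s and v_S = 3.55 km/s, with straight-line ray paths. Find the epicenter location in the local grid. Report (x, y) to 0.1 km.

-139.5 km east, -98.1 km north

Distance from S−P lag: d = Δt · v_P v_S / (v_P − v_S) = Δt · (6.56·3.55)/(6.56−3.55) ≈ 7.7369·Δt.
So d_ST_02 = 162.01, d_ST_03 = 336.44, d_ST_04 = 207.55 km.
Circle about each station: (x + 92.7)² + (y − 57.0)² = 162.01²; (x − 49.7)² + (y − 180.1)² = 336.44²; (x − 67.9)² + (y + 90.2)² = 207.55².
Subtracting the ST_02 equation from the ST_03 and ST_04 equations removes the quadratic terms:
284.8 x + 246.2 y = -63880.82
321.2 x − 294.4 y = -15925.60
Solving the 2×2 system: x ≈ -139.5, y ≈ -98.1 km.
Check against ST_02 (with the unrounded x, y): √((x + 92.7)²+(y − 57.0)²) = 162.01 ≈ 162.01 km. ✓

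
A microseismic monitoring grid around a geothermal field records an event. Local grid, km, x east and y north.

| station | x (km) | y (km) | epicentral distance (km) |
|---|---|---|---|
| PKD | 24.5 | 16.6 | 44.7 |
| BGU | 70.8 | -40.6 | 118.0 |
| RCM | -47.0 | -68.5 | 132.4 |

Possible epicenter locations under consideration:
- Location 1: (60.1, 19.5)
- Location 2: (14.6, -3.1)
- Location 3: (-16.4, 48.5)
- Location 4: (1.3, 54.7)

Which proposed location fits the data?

For each candidate, compare |candidate − station| to the reported distance:
Location 1: residuals PKD 9.0, BGU 57.0, RCM 6.2 → max 57.0 km
Location 2: residuals PKD 22.7, BGU 50.4, RCM 42.6 → max 50.4 km
Location 3: residuals PKD 7.2, BGU 6.7, RCM 11.5 → max 11.5 km
Location 4: residuals PKD 0.1, BGU 0.0, RCM 0.1 → max 0.1 km
Only Location 4 has all residuals ≈ 0.

Location 4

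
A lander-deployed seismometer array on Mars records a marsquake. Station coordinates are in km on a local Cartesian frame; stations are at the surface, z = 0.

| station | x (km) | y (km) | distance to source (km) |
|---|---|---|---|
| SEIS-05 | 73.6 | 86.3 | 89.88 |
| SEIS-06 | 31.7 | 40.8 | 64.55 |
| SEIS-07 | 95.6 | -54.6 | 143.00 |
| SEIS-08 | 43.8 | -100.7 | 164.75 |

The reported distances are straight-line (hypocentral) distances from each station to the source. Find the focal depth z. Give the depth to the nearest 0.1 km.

Each station gives a sphere (x−x_i)² + (y−y_i)² + z² = d_i² (stations at z=0).
Subtracting the SEIS-05 sphere from SEIS-06 and SEIS-07: z² cancels, leaving linear equations in x and y:
-83.8 x − 91.0 y = -6283.41
44.0 x − 281.8 y = -13114.72
Solving: x ≈ 20.900, y ≈ 49.802 km (keep extra digits for the depth step; rounded: 20.9, 49.8).
Then from the SEIS-05 sphere: z² = 89.88² − (x − 73.6)² − (y − 86.3)² with x = 20.900, y = 49.802, so z ≈ 63.000 ≈ 63.0 km.

depth ≈ 63.0 km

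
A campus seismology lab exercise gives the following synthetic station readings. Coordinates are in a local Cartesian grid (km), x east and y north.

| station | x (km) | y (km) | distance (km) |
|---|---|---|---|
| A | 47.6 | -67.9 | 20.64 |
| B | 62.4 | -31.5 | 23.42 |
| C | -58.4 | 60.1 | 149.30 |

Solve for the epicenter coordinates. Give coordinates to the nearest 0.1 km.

Circle about each station: (x − 47.6)² + (y + 67.9)² = 20.64²; (x − 62.4)² + (y + 31.5)² = 23.42²; (x + 58.4)² + (y − 60.1)² = 149.30².
Subtracting the A equation from the B and C equations removes the quadratic terms:
29.6 x + 72.8 y = -2112.65
-212.0 x + 256.0 y = -21718.08
Solving the 2×2 system: x ≈ 45.2, y ≈ -47.4 km.
Check against A (with the unrounded x, y): √((x − 47.6)²+(y + 67.9)²) = 20.64 ≈ 20.64 km. ✓

(45.2, -47.4)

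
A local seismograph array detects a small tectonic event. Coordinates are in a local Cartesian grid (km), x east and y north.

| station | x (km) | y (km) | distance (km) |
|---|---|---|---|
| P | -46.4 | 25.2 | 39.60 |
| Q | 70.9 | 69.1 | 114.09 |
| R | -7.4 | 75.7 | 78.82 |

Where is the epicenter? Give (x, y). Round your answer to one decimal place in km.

(-18.0, -2.4)

Circle about each station: (x + 46.4)² + (y − 25.2)² = 39.60²; (x − 70.9)² + (y − 69.1)² = 114.09²; (x + 7.4)² + (y − 75.7)² = 78.82².
Subtracting the P equation from the Q and R equations removes the quadratic terms:
234.6 x + 87.8 y = -4434.75
78.0 x + 101.0 y = -1647.18
Solving the 2×2 system: x ≈ -18.0, y ≈ -2.4 km.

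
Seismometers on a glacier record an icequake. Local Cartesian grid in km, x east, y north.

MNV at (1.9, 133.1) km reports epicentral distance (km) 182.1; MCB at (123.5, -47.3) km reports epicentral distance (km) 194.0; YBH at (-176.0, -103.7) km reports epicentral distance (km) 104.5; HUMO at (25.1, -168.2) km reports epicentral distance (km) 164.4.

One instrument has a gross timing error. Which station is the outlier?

YBH

Solve using three stations at a time. Using MNV, MCB, HUMO (subtract circle equations pairwise → linear system) gives (x, y) ≈ (-70.0, -34.2).
Distances from that point to each station vs reported:
  MNV: calculated 182.1 vs reported 182.1 → residual 0.0 km
  MCB: calculated 194.0 vs reported 194.0 → residual 0.0 km
  YBH: calculated 126.8 vs reported 104.5 → residual 22.3 km
  HUMO: calculated 164.4 vs reported 164.4 → residual 0.0 km
MNV, MCB, HUMO are mutually consistent (residuals ≈ 0); YBH is off by 22.3 km.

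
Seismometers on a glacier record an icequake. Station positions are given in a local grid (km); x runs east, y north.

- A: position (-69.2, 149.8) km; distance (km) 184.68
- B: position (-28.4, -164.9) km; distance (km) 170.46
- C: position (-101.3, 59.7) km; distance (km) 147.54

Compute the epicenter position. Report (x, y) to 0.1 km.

x ≈ 31.2 km, y ≈ -5.2 km

Circle about each station: (x + 69.2)² + (y − 149.8)² = 184.68²; (x + 28.4)² + (y + 164.9)² = 170.46²; (x + 101.3)² + (y − 59.7)² = 147.54².
Subtracting the A equation from the B and C equations removes the quadratic terms:
81.6 x − 629.4 y = 5819.98
-64.2 x − 180.2 y = -1064.25
Solving the 2×2 system: x ≈ 31.2, y ≈ -5.2 km.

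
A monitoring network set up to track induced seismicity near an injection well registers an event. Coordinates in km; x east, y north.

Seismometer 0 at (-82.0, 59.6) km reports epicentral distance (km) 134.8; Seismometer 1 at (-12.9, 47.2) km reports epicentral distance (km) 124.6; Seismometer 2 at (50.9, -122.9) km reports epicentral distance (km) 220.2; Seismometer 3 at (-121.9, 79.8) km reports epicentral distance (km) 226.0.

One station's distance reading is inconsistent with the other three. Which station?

Seismometer 0

Solve using three stations at a time. Using Seismometer 1, Seismometer 2, Seismometer 3 (subtract circle equations pairwise → linear system) gives (x, y) ≈ (103.9, 90.9).
Distances from that point to each station vs reported:
  Seismometer 0: calculated 188.5 vs reported 134.8 → residual 53.7 km
  Seismometer 1: calculated 124.7 vs reported 124.6 → residual 0.1 km
  Seismometer 2: calculated 220.2 vs reported 220.2 → residual 0.0 km
  Seismometer 3: calculated 226.0 vs reported 226.0 → residual 0.0 km
Seismometer 1, Seismometer 2, Seismometer 3 are mutually consistent (residuals ≈ 0); Seismometer 0 is off by 53.7 km.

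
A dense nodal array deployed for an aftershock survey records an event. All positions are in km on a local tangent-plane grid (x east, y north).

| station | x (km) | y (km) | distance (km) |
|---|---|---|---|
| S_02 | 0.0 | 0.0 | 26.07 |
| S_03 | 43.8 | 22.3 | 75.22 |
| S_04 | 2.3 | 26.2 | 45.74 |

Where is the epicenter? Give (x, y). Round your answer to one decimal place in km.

(-23.3, -11.7)

Circle about each station: x² + y² = 26.07²; (x − 43.8)² + (y − 22.3)² = 75.22²; (x − 2.3)² + (y − 26.2)² = 45.74².
Subtracting pairs of circle equations eliminates x²+y² and gives linear equations (the radical axes):
87.6 x + 44.6 y = -2562.67
4.6 x + 52.4 y = -720.77
Solving the 2×2 system: x ≈ -23.3, y ≈ -11.7 km.
Check against S_02 (with the unrounded x, y): √(x²+y²) = 26.07 ≈ 26.07 km. ✓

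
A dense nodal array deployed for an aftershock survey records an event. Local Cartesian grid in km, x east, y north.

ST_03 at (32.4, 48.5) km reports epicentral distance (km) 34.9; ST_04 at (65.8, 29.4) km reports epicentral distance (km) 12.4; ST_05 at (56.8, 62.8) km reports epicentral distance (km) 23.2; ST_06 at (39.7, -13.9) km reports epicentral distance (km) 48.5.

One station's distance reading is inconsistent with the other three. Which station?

Solve using three stations at a time. Using ST_03, ST_04, ST_05 (subtract circle equations pairwise → linear system) gives (x, y) ≈ (66.7, 41.8).
Distances from that point to each station vs reported:
  ST_03: calculated 34.9 vs reported 34.9 → residual 0.0 km
  ST_04: calculated 12.4 vs reported 12.4 → residual 0.0 km
  ST_05: calculated 23.2 vs reported 23.2 → residual 0.0 km
  ST_06: calculated 61.9 vs reported 48.5 → residual 13.4 km
ST_03, ST_04, ST_05 are mutually consistent (residuals ≈ 0); ST_06 is off by 13.4 km.

ST_06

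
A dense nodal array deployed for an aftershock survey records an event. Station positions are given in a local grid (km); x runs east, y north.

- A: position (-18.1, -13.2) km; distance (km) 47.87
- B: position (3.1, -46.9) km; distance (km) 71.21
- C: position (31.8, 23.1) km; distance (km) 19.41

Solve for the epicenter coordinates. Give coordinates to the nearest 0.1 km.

Circle about each station: (x + 18.1)² + (y + 13.2)² = 47.87²; (x − 3.1)² + (y + 46.9)² = 71.21²; (x − 31.8)² + (y − 23.1)² = 19.41².
Subtracting the A equation from the B and C equations removes the quadratic terms:
42.4 x − 67.4 y = -1071.96
99.8 x + 72.6 y = 2957.79
Solving the 2×2 system: x ≈ 12.4, y ≈ 23.7 km.

12.4 km east, 23.7 km north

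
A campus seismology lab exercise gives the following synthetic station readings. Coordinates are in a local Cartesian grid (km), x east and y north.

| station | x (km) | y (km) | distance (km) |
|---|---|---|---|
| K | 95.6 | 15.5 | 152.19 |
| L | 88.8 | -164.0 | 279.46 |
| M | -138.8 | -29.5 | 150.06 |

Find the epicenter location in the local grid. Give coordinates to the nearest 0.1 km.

(-40.4, 83.8)

Circle about each station: (x − 95.6)² + (y − 15.5)² = 152.19²; (x − 88.8)² + (y + 164.0)² = 279.46²; (x + 138.8)² + (y + 29.5)² = 150.06².
Subtracting the K equation from the L and M equations removes the quadratic terms:
-13.6 x − 359.0 y = -29534.27
-468.8 x − 90.0 y = 11399.87
Solving the 2×2 system: x ≈ -40.4, y ≈ 83.8 km.
Check against K (with the unrounded x, y): √((x − 95.6)²+(y − 15.5)²) = 152.19 ≈ 152.19 km. ✓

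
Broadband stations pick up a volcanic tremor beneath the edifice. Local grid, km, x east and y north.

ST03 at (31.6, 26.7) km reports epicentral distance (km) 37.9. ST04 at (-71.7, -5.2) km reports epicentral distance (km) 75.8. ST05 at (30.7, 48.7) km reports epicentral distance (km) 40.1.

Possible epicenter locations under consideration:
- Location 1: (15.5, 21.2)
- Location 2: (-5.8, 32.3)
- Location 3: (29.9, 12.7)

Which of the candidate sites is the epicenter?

For each candidate, compare |candidate − station| to the reported distance:
Location 1: residuals ST03 20.9, ST04 15.3, ST05 8.7 → max 20.9 km
Location 2: residuals ST03 0.1, ST04 0.0, ST05 0.1 → max 0.1 km
Location 3: residuals ST03 23.8, ST04 27.4, ST05 4.1 → max 27.4 km
Only Location 2 has all residuals ≈ 0.

Location 2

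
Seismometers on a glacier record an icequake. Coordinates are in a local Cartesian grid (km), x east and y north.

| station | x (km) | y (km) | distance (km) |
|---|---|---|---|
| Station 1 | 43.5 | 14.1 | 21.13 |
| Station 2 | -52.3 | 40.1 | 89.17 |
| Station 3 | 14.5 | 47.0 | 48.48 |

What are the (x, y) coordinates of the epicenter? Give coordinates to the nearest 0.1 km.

Circle about each station: (x − 43.5)² + (y − 14.1)² = 21.13²; (x + 52.3)² + (y − 40.1)² = 89.17²; (x − 14.5)² + (y − 47.0)² = 48.48².
Subtracting the Station 1 equation from the Station 2 and Station 3 equations removes the quadratic terms:
-191.6 x + 52.0 y = -5252.57
-58.0 x + 65.8 y = -1575.64
Solving the 2×2 system: x ≈ 27.5, y ≈ 0.3 km.

27.5 km east, 0.3 km north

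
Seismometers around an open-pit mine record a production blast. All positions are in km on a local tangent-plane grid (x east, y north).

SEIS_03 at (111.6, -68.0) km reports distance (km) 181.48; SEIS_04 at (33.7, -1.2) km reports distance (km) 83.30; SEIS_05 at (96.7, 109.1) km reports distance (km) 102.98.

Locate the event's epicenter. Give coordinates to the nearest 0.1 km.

Circle about each station: (x − 111.6)² + (y + 68.0)² = 181.48²; (x − 33.7)² + (y + 1.2)² = 83.30²; (x − 96.7)² + (y − 109.1)² = 102.98².
Subtracting pairs of circle equations eliminates x²+y² and gives linear equations (the radical axes):
-155.8 x + 133.6 y = 10054.67
-29.8 x + 354.2 y = 26505.25
Solving the 2×2 system: x ≈ -0.4, y ≈ 74.8 km.

x ≈ -0.4 km, y ≈ 74.8 km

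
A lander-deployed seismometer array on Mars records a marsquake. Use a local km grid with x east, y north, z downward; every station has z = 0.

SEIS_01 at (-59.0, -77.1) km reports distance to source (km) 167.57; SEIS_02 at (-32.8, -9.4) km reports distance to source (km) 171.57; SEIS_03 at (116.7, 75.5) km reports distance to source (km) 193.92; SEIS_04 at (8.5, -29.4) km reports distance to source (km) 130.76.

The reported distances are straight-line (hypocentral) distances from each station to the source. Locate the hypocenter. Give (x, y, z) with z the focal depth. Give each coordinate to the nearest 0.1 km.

(94.5, -107.6, 59.9)

Each station gives a sphere (x−x_i)² + (y−y_i)² + z² = d_i² (stations at z=0).
Subtracting the SEIS_01 sphere from SEIS_02 and SEIS_03: z² cancels, leaving linear equations in x and y:
52.4 x + 135.4 y = -9617.77
351.4 x + 305.2 y = 368.47
Solving: x ≈ 94.508, y ≈ -107.607 km (keep extra digits for the depth step; rounded: 94.5, -107.6).
Then from the SEIS_01 sphere: z² = 167.57² − (x + 59.0)² − (y + 77.1)² with x = 94.508, y = -107.607, so z ≈ 59.869 ≈ 59.9 km.
Check against SEIS_04 (with the unrounded solution): distance 130.76 ≈ 130.76 km. ✓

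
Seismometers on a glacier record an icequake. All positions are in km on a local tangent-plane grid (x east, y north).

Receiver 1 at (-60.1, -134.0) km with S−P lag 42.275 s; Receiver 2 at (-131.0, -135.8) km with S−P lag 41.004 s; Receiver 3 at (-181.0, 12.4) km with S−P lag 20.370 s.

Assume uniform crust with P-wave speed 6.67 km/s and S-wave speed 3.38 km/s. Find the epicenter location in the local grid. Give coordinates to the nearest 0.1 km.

(-137.7, 145.1)

Distance from S−P lag: d = Δt · v_P v_S / (v_P − v_S) = Δt · (6.67·3.38)/(6.67−3.38) ≈ 6.8525·Δt.
So d_Receiver 1 = 289.69, d_Receiver 2 = 280.98, d_Receiver 3 = 139.58 km.
Circle about each station: (x + 60.1)² + (y + 134.0)² = 289.69²; (x + 131.0)² + (y + 135.8)² = 280.98²; (x + 181.0)² + (y − 12.4)² = 139.58².
Subtracting the Receiver 1 equation from the Receiver 2 and Receiver 3 equations removes the quadratic terms:
-141.8 x − 3.6 y = 19005.17
-241.8 x + 292.8 y = 75784.47
Solving the 2×2 system: x ≈ -137.7, y ≈ 145.1 km.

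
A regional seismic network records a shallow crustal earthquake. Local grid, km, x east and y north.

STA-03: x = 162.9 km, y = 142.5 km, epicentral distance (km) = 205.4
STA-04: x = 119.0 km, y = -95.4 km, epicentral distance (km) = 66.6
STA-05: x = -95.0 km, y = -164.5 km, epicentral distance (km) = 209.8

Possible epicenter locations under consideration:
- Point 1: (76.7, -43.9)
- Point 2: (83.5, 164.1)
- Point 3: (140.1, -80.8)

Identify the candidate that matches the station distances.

Point 1

For each candidate, compare |candidate − station| to the reported distance:
Point 1: residuals STA-03 0.0, STA-04 0.0, STA-05 0.0 → max 0.0 km
Point 2: residuals STA-03 123.1, STA-04 195.3, STA-05 164.2 → max 195.3 km
Point 3: residuals STA-03 19.1, STA-04 40.9, STA-05 39.8 → max 40.9 km
Only Point 1 has all residuals ≈ 0.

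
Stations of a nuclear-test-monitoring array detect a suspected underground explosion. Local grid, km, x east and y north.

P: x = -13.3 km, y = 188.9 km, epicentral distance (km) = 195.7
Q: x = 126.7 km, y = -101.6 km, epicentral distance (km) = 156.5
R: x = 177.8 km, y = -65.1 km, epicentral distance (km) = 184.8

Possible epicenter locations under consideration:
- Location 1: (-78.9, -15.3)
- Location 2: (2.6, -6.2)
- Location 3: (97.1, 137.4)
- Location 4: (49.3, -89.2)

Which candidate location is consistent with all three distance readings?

For each candidate, compare |candidate − station| to the reported distance:
Location 1: residuals P 18.8, Q 66.5, R 76.7 → max 76.7 km
Location 2: residuals P 0.0, Q 0.0, R 0.0 → max 0.0 km
Location 3: residuals P 73.9, Q 84.3, R 33.2 → max 84.3 km
Location 4: residuals P 89.4, Q 78.1, R 54.1 → max 89.4 km
Only Location 2 has all residuals ≈ 0.

Location 2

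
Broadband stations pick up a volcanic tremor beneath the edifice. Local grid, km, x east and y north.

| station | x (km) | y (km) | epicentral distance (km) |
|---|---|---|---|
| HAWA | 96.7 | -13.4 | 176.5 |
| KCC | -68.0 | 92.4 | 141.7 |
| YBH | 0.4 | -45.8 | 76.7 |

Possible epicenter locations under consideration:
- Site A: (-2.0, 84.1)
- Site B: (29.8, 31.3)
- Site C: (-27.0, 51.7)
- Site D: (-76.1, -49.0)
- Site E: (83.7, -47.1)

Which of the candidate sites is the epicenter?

For each candidate, compare |candidate − station| to the reported distance:
Site A: residuals HAWA 37.8, KCC 75.2, YBH 53.2 → max 75.2 km
Site B: residuals HAWA 96.0, KCC 26.4, YBH 5.8 → max 96.0 km
Site C: residuals HAWA 36.7, KCC 83.9, YBH 24.6 → max 83.9 km
Site D: residuals HAWA 0.1, KCC 0.1, YBH 0.1 → max 0.1 km
Site E: residuals HAWA 140.4, KCC 64.4, YBH 6.6 → max 140.4 km
Only Site D has all residuals ≈ 0.

Site D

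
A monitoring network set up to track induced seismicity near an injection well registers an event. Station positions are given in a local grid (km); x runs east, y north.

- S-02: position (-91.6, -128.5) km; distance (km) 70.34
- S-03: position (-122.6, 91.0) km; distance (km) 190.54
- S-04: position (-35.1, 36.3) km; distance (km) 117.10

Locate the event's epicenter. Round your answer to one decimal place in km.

Circle about each station: (x + 91.6)² + (y + 128.5)² = 70.34²; (x + 122.6)² + (y − 91.0)² = 190.54²; (x + 35.1)² + (y − 36.3)² = 117.10².
Subtracting the S-02 equation from the S-03 and S-04 equations removes the quadratic terms:
-62.0 x + 439.0 y = -32948.83
113.0 x + 329.6 y = -31117.80
Solving the 2×2 system: x ≈ -40.0, y ≈ -80.7 km.

-40.0 km east, -80.7 km north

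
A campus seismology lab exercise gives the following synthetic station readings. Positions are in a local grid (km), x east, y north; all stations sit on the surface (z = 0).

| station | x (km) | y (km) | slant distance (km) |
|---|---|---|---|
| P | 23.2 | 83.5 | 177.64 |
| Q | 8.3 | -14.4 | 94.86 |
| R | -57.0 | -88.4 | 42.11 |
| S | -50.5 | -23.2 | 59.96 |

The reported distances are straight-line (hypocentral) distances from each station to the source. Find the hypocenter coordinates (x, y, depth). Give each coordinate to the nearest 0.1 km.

x ≈ -59.5 km, y ≈ -69.2 km, depth ≈ 37.4 km

Each station gives a sphere (x−x_i)² + (y−y_i)² + z² = d_i² (stations at z=0).
Subtracting the P sphere from Q and R: z² cancels, leaving linear equations in x and y:
-29.8 x − 195.8 y = 15323.31
-160.4 x − 343.8 y = 33335.79
Solving: x ≈ -59.496, y ≈ -69.205 km (keep extra digits for the depth step; rounded: -59.5, -69.2).
Then from the P sphere: z² = 177.64² − (x − 23.2)² − (y − 83.5)² with x = -59.496, y = -69.205, so z ≈ 37.397 ≈ 37.4 km.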